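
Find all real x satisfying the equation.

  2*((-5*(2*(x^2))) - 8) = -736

Step 1. [2*((-5*(2*(x^2))) - 8) = -736] 2 out front; divide by 2, so div: (-5*(2*(x^2))) - 8 = -368.
Step 2. [(-5*(2*(x^2))) - 8 = -368] add 8: x sits inside (… - 8) ⇒ sub: -5*(2*(x^2)) = -360.
Step 3. [-5*(2*(x^2)) = -360] divide by the outer -5 ⇒ div: 2*(x^2) = 72.
Step 4. [2*(x^2) = 72] 2·(inner) — divide through by 2. So div: x^2 = 36.
Step 5. [x^2 = 36] 36 ≥ 0, LHS is (·)² — take ±√, so sqrt: x = 6 or -6.

Answer: x ∈ {-6, 6}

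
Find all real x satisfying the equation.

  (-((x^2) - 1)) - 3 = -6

Step 1. [(-((x^2) - 1)) - 3 = -6] 3 comes off first (add 3). So sub: -((x^2) - 1) = -3.
Step 2. [-((x^2) - 1) = -3] flip signs both sides ⇒ neg: (x^2) - 1 = 3.
Step 3. [(x^2) - 1 = 3] 1 comes off first (add 1), so sub: x^2 = 4.
Step 4. [x^2 = 4] √ both sides: 4 ≥ 0 gives two branches. So sqrt: x = 2 or -2.

Answer: x ∈ {-2, 2}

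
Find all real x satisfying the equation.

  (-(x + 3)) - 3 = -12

Step 1. [(-(x + 3)) - 3 = -12] -3 is outermost — add 3 both sides. So sub: -(x + 3) = -9.
Step 2. [-(x + 3) = -9] flip signs both sides, so neg: x + 3 = 9.
Step 3. [x + 3 = 9] subtract 3: x sits inside (… + 3) ⇒ sub: x = 6.

Answer: x ∈ {6}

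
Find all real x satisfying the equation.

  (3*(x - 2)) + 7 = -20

Step 1. [(3*(x - 2)) + 7 = -20] the outer +7 inverts by subtracting 7. So sub: 3*(x - 2) = -27.
Step 2. [3*(x - 2) = -27] 3·(inner) — divide through by 3, so div: x - 2 = -9.
Step 3. [x - 2 = -9] 2 comes off first (add 2), so sub: x = -7.

Answer: x ∈ {-7}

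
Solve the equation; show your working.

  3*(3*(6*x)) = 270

Step 1. [3*(3*(6*x)) = 270] divide by the outer 3 ⇒ div: 3*(6*x) = 90.
Step 2. [3*(6*x) = 90] LHS = 3·(…); ÷3 both sides, so div: 6*x = 30.
Step 3. [6*x = 30] 6·(inner) — divide through by 6. So div: x = 5.

Answer: x ∈ {5}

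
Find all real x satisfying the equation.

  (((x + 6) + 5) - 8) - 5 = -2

Step 1. [(((x + 6) + 5) - 8) - 5 = -2] add 5: x sits inside (… - 5), so sub: ((x + 6) + 5) - 8 = 3.
Step 2. [((x + 6) + 5) - 8 = 3] -8 is outermost — add 8 both sides, so sub: (x + 6) + 5 = 11.
Step 3. [(x + 6) + 5 = 11] +5 is outermost — subtract 5 both sides ⇒ sub: x + 6 = 6.
Step 4. [x + 6 = 6] subtract 6: x sits inside (… + 6). So sub: x = 0.

Answer: x ∈ {0}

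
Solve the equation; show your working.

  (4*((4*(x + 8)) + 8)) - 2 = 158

Step 1. [(4*((4*(x + 8)) + 8)) - 2 = 158] the outer -2 inverts by adding 2, so sub: 4*((4*(x + 8)) + 8) = 160.
Step 2. [4*((4*(x + 8)) + 8) = 160] leading coefficient 4: divide by 4 ⇒ div: (4*(x + 8)) + 8 = 40.
Step 3. [(4*(x + 8)) + 8 = 40] the outer +8 inverts by subtracting 8, so sub: 4*(x + 8) = 32.
Step 4. [4*(x + 8) = 32] 4 out front; divide by 4, so div: x + 8 = 8.
Step 5. [x + 8 = 8] the outer +8 inverts by subtracting 8. So sub: x = 0.

Answer: x ∈ {0}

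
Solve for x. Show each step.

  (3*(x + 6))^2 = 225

Step 1. [(3*(x + 6))^2 = 225] √ both sides: 225 ≥ 0 gives two branches ⇒ sqrt: 3*(x + 6) = 15 or -15.
Step 2. [3*(x + 6) = 15 or -15] 3·(inner) — divide through by 3 ⇒ div: x + 6 = 5 or -5.
Step 3. [x + 6 = 5 or -5] 6 comes off first (subtract 6). So sub: x = -1 or -11.

Answer: x ∈ {-11, -1}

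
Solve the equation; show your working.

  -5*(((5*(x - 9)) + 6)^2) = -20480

Step 1. [-5*(((5*(x - 9)) + 6)^2) = -20480] LHS = -5·(…); ÷-5 both sides, so div: ((5*(x - 9)) + 6)^2 = 4096.
Step 2. [((5*(x - 9)) + 6)^2 = 4096] LHS squared, RHS 4096 ≥ 0: apply √ (±), so sqrt: (5*(x - 9)) + 6 = 64 or -64.
Step 3. [(5*(x - 9)) + 6 = 64 or -64] +6 is outermost — subtract 6 both sides ⇒ sub: 5*(x - 9) = 58 or -70.
Step 4. [5*(x - 9) = 58 or -70] divide by the outer 5 ⇒ div: x - 9 = 58/5 or -14.
Step 5. [x - 9 = 58/5 or -14] the outer -9 inverts by adding 9, so sub: x = 103/5 or -5.

Answer: x ∈ {-5, 103/5}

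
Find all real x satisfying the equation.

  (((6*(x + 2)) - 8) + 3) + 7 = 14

Step 1. [(((6*(x + 2)) - 8) + 3) + 7 = 14] the outer +7 inverts by subtracting 7 ⇒ sub: ((6*(x + 2)) - 8) + 3 = 7.
Step 2. [((6*(x + 2)) - 8) + 3 = 7] +3 is outermost — subtract 3 both sides, so sub: (6*(x + 2)) - 8 = 4.
Step 3. [(6*(x + 2)) - 8 = 4] the outer -8 inverts by adding 8. So sub: 6*(x + 2) = 12.
Step 4. [6*(x + 2) = 12] divide by the outer 6. So div: x + 2 = 2.
Step 5. [x + 2 = 2] +2 is outermost — subtract 2 both sides, so sub: x = 0.

Answer: x ∈ {0}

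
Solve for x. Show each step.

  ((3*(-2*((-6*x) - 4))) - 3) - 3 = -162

Step 1. [((3*(-2*((-6*x) - 4))) - 3) - 3 = -162] 3 comes off first (add 3). So sub: (3*(-2*((-6*x) - 4))) - 3 = -159.
Step 2. [(3*(-2*((-6*x) - 4))) - 3 = -159] 3 comes off first (add 3), so sub: 3*(-2*((-6*x) - 4)) = -156.
Step 3. [3*(-2*((-6*x) - 4)) = -156] divide by the outer 3. So div: -2*((-6*x) - 4) = -52.
Step 4. [-2*((-6*x) - 4) = -52] leading coefficient -2: divide by -2, so div: (-6*x) - 4 = 26.
Step 5. [(-6*x) - 4 = 26] 4 comes off first (add 4). So sub: -6*x = 30.
Step 6. [-6*x = 30] LHS = -6·(…); ÷-6 both sides ⇒ div: x = -5.

Answer: x ∈ {-5}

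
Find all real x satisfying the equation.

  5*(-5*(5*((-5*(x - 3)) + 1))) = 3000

Step 1. [5*(-5*(5*((-5*(x - 3)) + 1))) = 3000] 5 out front; divide by 5, so div: -5*(5*((-5*(x - 3)) + 1)) = 600.
Step 2. [-5*(5*((-5*(x - 3)) + 1)) = 600] LHS = -5·(…); ÷-5 both sides. So div: 5*((-5*(x - 3)) + 1) = -120.
Step 3. [5*((-5*(x - 3)) + 1) = -120] LHS = 5·(…); ÷5 both sides. So div: (-5*(x - 3)) + 1 = -24.
Step 4. [(-5*(x - 3)) + 1 = -24] 1 comes off first (subtract 1), so sub: -5*(x - 3) = -25.
Step 5. [-5*(x - 3) = -25] -5·(inner) — divide through by -5. So div: x - 3 = 5.
Step 6. [x - 3 = 5] the outer -3 inverts by adding 3 ⇒ sub: x = 8.

Answer: x ∈ {8}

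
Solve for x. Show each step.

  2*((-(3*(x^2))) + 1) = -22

Step 1. [2*((-(3*(x^2))) + 1) = -22] 2·(inner) — divide through by 2 ⇒ div: (-(3*(x^2))) + 1 = -11.
Step 2. [(-(3*(x^2))) + 1 = -11] 1 comes off first (subtract 1). So sub: -(3*(x^2)) = -12.
Step 3. [-(3*(x^2)) = -12] leading − — multiply by −1. So neg: 3*(x^2) = 12.
Step 4. [3*(x^2) = 12] LHS = 3·(…); ÷3 both sides, so div: x^2 = 4.
Step 5. [x^2 = 4] √ both sides: 4 ≥ 0 gives two branches. So sqrt: x = 2 or -2.

Answer: x ∈ {-2, 2}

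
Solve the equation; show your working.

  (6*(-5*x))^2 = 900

Step 1. [(6*(-5*x))^2 = 900] LHS squared, RHS 900 ≥ 0: apply √ (±). So sqrt: 6*(-5*x) = 30 or -30.
Step 2. [6*(-5*x) = 30 or -30] divide by the outer 6. So div: -5*x = 5 or -5.
Step 3. [-5*x = 5 or -5] -5·(inner) — divide through by -5, so div: x = -1 or 1.

Answer: x ∈ {-1, 1}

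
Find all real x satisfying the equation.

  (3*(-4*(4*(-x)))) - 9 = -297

Step 1. [(3*(-4*(4*(-x)))) - 9 = -297] common factor 3 (LHS and -297) — divide through ⇒ factor: (-4*(4*(-x))) - 3 = -99.
Step 2. [(-4*(4*(-x))) - 3 = -99] 3 comes off first (add 3) ⇒ sub: -4*(4*(-x)) = -96.
Step 3. [-4*(4*(-x)) = -96] -4·(inner) — divide through by -4 ⇒ div: 4*(-x) = 24.
Step 4. [4*(-x) = 24] divide by the outer 4 ⇒ div: -x = 6.
Step 5. [-x = 6] LHS negated; negate both sides, so neg: x = -6.

Answer: x ∈ {-6}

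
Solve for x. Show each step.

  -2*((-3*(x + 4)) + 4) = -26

Step 1. [-2*((-3*(x + 4)) + 4) = -26] divide by the outer -2 ⇒ div: (-3*(x + 4)) + 4 = 13.
Step 2. [(-3*(x + 4)) + 4 = 13] peel the +4: subtract 4 from each side, so sub: -3*(x + 4) = 9.
Step 3. [-3*(x + 4) = 9] LHS = -3·(…); ÷-3 both sides, so div: x + 4 = -3.
Step 4. [x + 4 = -3] 4 comes off first (subtract 4), so sub: x = -7.

Answer: x ∈ {-7}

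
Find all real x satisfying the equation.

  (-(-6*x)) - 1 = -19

Step 1. [(-(-6*x)) - 1 = -19] add 1: x sits inside (… - 1). So sub: -(-6*x) = -18.
Step 2. [-(-6*x) = -18] flip signs both sides ⇒ neg: -6*x = 18.
Step 3. [-6*x = 18] leading coefficient -6: divide by -6 ⇒ div: x = -3.

Answer: x ∈ {-3}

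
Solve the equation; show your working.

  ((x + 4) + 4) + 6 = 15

Step 1. [((x + 4) + 4) + 6 = 15] peel the +6: subtract 6 from each side ⇒ sub: (x + 4) + 4 = 9.
Step 2. [(x + 4) + 4 = 9] +4 is outermost — subtract 4 both sides, so sub: x + 4 = 5.
Step 3. [x + 4 = 5] the outer +4 inverts by subtracting 4, so sub: x = 1.

Answer: x ∈ {1}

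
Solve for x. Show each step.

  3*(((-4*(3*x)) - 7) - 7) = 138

Step 1. [3*(((-4*(3*x)) - 7) - 7) = 138] leading coefficient 3: divide by 3, so div: ((-4*(3*x)) - 7) - 7 = 46.
Step 2. [((-4*(3*x)) - 7) - 7 = 46] 7 comes off first (add 7), so sub: (-4*(3*x)) - 7 = 53.
Step 3. [(-4*(3*x)) - 7 = 53] add 7: x sits inside (… - 7). So sub: -4*(3*x) = 60.
Step 4. [-4*(3*x) = 60] divide by the outer -4. So div: 3*x = -15.
Step 5. [3*x = -15] divide by the outer 3, so div: x = -5.

Answer: x ∈ {-5}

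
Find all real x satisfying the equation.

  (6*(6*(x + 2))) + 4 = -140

Step 1. [(6*(6*(x + 2))) + 4 = -140] 4 comes off first (subtract 4). So sub: 6*(6*(x + 2)) = -144.
Step 2. [6*(6*(x + 2)) = -144] LHS = 6·(…); ÷6 both sides, so div: 6*(x + 2) = -24.
Step 3. [6*(x + 2) = -24] divide by the outer 6. So div: x + 2 = -4.
Step 4. [x + 2 = -4] the outer +2 inverts by subtracting 2 ⇒ sub: x = -6.

Answer: x ∈ {-6}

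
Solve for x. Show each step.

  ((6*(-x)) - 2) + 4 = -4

Step 1. [((6*(-x)) - 2) + 4 = -4] 4 comes off first (subtract 4). So sub: (6*(-x)) - 2 = -8.
Step 2. [(6*(-x)) - 2 = -8] 2 comes off first (add 2). So sub: 6*(-x) = -6.
Step 3. [6*(-x) = -6] divide by the outer 6 ⇒ div: -x = -1.
Step 4. [-x = -1] flip signs both sides. So neg: x = 1.

Answer: x ∈ {1}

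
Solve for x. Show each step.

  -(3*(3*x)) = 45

Step 1. [-(3*(3*x)) = 45] leading − — multiply by −1. So neg: 3*(3*x) = -45.
Step 2. [3*(3*x) = -45] 3·(inner) — divide through by 3. So div: 3*x = -15.
Step 3. [3*x = -15] divide by the outer 3 ⇒ div: x = -5.

Answer: x ∈ {-5}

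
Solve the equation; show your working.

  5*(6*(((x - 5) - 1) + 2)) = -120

Step 1. [5*(6*(((x - 5) - 1) + 2)) = -120] LHS = 5·(…); ÷5 both sides ⇒ div: 6*(((x - 5) - 1) + 2) = -24.
Step 2. [6*(((x - 5) - 1) + 2) = -24] leading coefficient 6: divide by 6, so div: ((x - 5) - 1) + 2 = -4.
Step 3. [((x - 5) - 1) + 2 = -4] +2 is outermost — subtract 2 both sides. So sub: (x - 5) - 1 = -6.
Step 4. [(x - 5) - 1 = -6] the outer -1 inverts by adding 1. So sub: x - 5 = -5.
Step 5. [x - 5 = -5] 5 comes off first (add 5). So sub: x = 0.

Answer: x ∈ {0}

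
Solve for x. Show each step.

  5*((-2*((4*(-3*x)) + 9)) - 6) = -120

Step 1. [5*((-2*((4*(-3*x)) + 9)) - 6) = -120] divide by the outer 5, so div: (-2*((4*(-3*x)) + 9)) - 6 = -24.
Step 2. [(-2*((4*(-3*x)) + 9)) - 6 = -24] 6 comes off first (add 6). So sub: -2*((4*(-3*x)) + 9) = -18.
Step 3. [-2*((4*(-3*x)) + 9) = -18] divide by the outer -2 ⇒ div: (4*(-3*x)) + 9 = 9.
Step 4. [(4*(-3*x)) + 9 = 9] peel the +9: subtract 9 from each side, so sub: 4*(-3*x) = 0.
Step 5. [4*(-3*x) = 0] LHS = 4·(…); ÷4 both sides, so div: -3*x = 0.
Step 6. [-3*x = 0] divide by the outer -3, so div: x = 0.

Answer: x ∈ {0}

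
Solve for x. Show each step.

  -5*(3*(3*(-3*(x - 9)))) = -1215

Step 1. [-5*(3*(3*(-3*(x - 9)))) = -1215] -5·(inner) — divide through by -5, so div: 3*(3*(-3*(x - 9))) = 243.
Step 2. [3*(3*(-3*(x - 9))) = 243] leading coefficient 3: divide by 3, so div: 3*(-3*(x - 9)) = 81.
Step 3. [3*(-3*(x - 9)) = 81] leading coefficient 3: divide by 3, so div: -3*(x - 9) = 27.
Step 4. [-3*(x - 9) = 27] -3 out front; divide by -3, so div: x - 9 = -9.
Step 5. [x - 9 = -9] the outer -9 inverts by adding 9, so sub: x = 0.

Answer: x ∈ {0}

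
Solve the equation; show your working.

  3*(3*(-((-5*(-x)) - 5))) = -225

Step 1. [3*(3*(-((-5*(-x)) - 5))) = -225] divide by the outer 3 ⇒ div: 3*(-((-5*(-x)) - 5)) = -75.
Step 2. [3*(-((-5*(-x)) - 5)) = -75] 3 out front; divide by 3. So div: -((-5*(-x)) - 5) = -25.
Step 3. [-((-5*(-x)) - 5) = -25] flip signs both sides ⇒ neg: (-5*(-x)) - 5 = 25.
Step 4. [(-5*(-x)) - 5 = 25] the outer -5 inverts by adding 5 ⇒ sub: -5*(-x) = 30.
Step 5. [-5*(-x) = 30] leading coefficient -5: divide by -5, so div: -x = -6.
Step 6. [-x = -6] LHS negated; negate both sides. So neg: x = 6.

Answer: x ∈ {6}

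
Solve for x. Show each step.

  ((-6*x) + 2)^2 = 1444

Step 1. [((-6*x) + 2)^2 = 1444] 1444 ≥ 0, LHS is (·)² — take ±√, so sqrt: (-6*x) + 2 = 38 or -38.
Step 2. [(-6*x) + 2 = 38 or -38] subtract 2: x sits inside (… + 2), so sub: -6*x = 36 or -40.
Step 3. [-6*x = 36 or -40] LHS = -6·(…); ÷-6 both sides, so div: x = -6 or 20/3.

Answer: x ∈ {-6, 20/3}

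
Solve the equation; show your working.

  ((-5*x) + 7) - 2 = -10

Step 1. [((-5*x) + 7) - 2 = -10] 2 comes off first (add 2). So sub: (-5*x) + 7 = -8.
Step 2. [(-5*x) + 7 = -8] peel the +7: subtract 7 from each side, so sub: -5*x = -15.
Step 3. [-5*x = -15] LHS = -5·(…); ÷-5 both sides ⇒ div: x = 3.

Answer: x ∈ {3}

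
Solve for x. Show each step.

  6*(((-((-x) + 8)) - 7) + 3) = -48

Step 1. [6*(((-((-x) + 8)) - 7) + 3) = -48] divide by the outer 6. So div: ((-((-x) + 8)) - 7) + 3 = -8.
Step 2. [((-((-x) + 8)) - 7) + 3 = -8] subtract 3: x sits inside (… + 3). So sub: (-((-x) + 8)) - 7 = -11.
Step 3. [(-((-x) + 8)) - 7 = -11] -7 is outermost — add 7 both sides. So sub: -((-x) + 8) = -4.
Step 4. [-((-x) + 8) = -4] leading − — multiply by −1, so neg: (-x) + 8 = 4.
Step 5. [(-x) + 8 = 4] +8 is outermost — subtract 8 both sides. So sub: -x = -4.
Step 6. [-x = -4] flip signs both sides ⇒ neg: x = 4.

Answer: x ∈ {4}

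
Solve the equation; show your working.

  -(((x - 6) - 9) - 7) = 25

Step 1. [-(((x - 6) - 9) - 7) = 25] leading − — multiply by −1, so neg: ((x - 6) - 9) - 7 = -25.
Step 2. [((x - 6) - 9) - 7 = -25] peel the -7: add 7 from each side. So sub: (x - 6) - 9 = -18.
Step 3. [(x - 6) - 9 = -18] 9 comes off first (add 9) ⇒ sub: x - 6 = -9.
Step 4. [x - 6 = -9] the outer -6 inverts by adding 6 ⇒ sub: x = -3.

Answer: x ∈ {-3}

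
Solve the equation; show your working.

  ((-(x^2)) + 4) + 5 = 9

Step 1. [((-(x^2)) + 4) + 5 = 9] the outer +5 inverts by subtracting 5, so sub: (-(x^2)) + 4 = 4.
Step 2. [(-(x^2)) + 4 = 4] +4 is outermost — subtract 4 both sides ⇒ sub: -(x^2) = 0.
Step 3. [-(x^2) = 0] flip signs both sides ⇒ neg: x^2 = 0.
Step 4. [x^2 = 0] LHS squared, RHS 0 ≥ 0: apply √ (±). So sqrt: x = 0.

Answer: x ∈ {0}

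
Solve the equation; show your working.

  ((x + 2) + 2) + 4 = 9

Step 1. [((x + 2) + 2) + 4 = 9] +4 is outermost — subtract 4 both sides, so sub: (x + 2) + 2 = 5.
Step 2. [(x + 2) + 2 = 5] 2 comes off first (subtract 2). So sub: x + 2 = 3.
Step 3. [x + 2 = 3] the outer +2 inverts by subtracting 2 ⇒ sub: x = 1.

Answer: x ∈ {1}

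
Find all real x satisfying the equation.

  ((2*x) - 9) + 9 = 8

Step 1. [((2*x) - 9) + 9 = 8] subtract 9: x sits inside (… + 9). So sub: (2*x) - 9 = -1.
Step 2. [(2*x) - 9 = -1] the outer -9 inverts by adding 9. So sub: 2*x = 8.
Step 3. [2*x = 8] LHS = 2·(…); ÷2 both sides, so div: x = 4.

Answer: x ∈ {4}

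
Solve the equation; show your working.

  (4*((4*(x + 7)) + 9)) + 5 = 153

Step 1. [(4*((4*(x + 7)) + 9)) + 5 = 153] the outer +5 inverts by subtracting 5 ⇒ sub: 4*((4*(x + 7)) + 9) = 148.
Step 2. [4*((4*(x + 7)) + 9) = 148] 4·(inner) — divide through by 4 ⇒ div: (4*(x + 7)) + 9 = 37.
Step 3. [(4*(x + 7)) + 9 = 37] peel the +9: subtract 9 from each side. So sub: 4*(x + 7) = 28.
Step 4. [4*(x + 7) = 28] divide by the outer 4. So div: x + 7 = 7.
Step 5. [x + 7 = 7] the outer +7 inverts by subtracting 7 ⇒ sub: x = 0.

Answer: x ∈ {0}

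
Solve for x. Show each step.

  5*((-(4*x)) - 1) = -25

Step 1. [5*((-(4*x)) - 1) = -25] divide by the outer 5 ⇒ div: (-(4*x)) - 1 = -5.
Step 2. [(-(4*x)) - 1 = -5] 1 comes off first (add 1), so sub: -(4*x) = -4.
Step 3. [-(4*x) = -4] leading − — multiply by −1 ⇒ neg: 4*x = 4.
Step 4. [4*x = 4] divide by the outer 4, so div: x = 1.

Answer: x ∈ {1}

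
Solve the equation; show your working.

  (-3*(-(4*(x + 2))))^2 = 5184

Step 1. [(-3*(-(4*(x + 2))))^2 = 5184] 5184 ≥ 0, LHS is (·)² — take ±√. So sqrt: -3*(-(4*(x + 2))) = 72 or -72.
Step 2. [-3*(-(4*(x + 2))) = 72 or -72] LHS = -3·(…); ÷-3 both sides. So div: -(4*(x + 2)) = -24 or 24.
Step 3. [-(4*(x + 2)) = -24 or 24] leading − — multiply by −1 ⇒ neg: 4*(x + 2) = 24 or -24.
Step 4. [4*(x + 2) = 24 or -24] divide by the outer 4, so div: x + 2 = 6 or -6.
Step 5. [x + 2 = 6 or -6] the outer +2 inverts by subtracting 2. So sub: x = 4 or -8.

Answer: x ∈ {-8, 4}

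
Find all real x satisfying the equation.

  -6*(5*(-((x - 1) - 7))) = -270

Step 1. [-6*(5*(-((x - 1) - 7))) = -270] LHS = -6·(…); ÷-6 both sides. So div: 5*(-((x - 1) - 7)) = 45.
Step 2. [5*(-((x - 1) - 7)) = 45] 5 out front; divide by 5 ⇒ div: -((x - 1) - 7) = 9.
Step 3. [-((x - 1) - 7) = 9] flip signs both sides ⇒ neg: (x - 1) - 7 = -9.
Step 4. [(x - 1) - 7 = -9] the outer -7 inverts by adding 7, so sub: x - 1 = -2.
Step 5. [x - 1 = -2] peel the -1: add 1 from each side ⇒ sub: x = -1.

Answer: x ∈ {-1}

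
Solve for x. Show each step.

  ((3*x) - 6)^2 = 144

Step 1. [((3*x) - 6)^2 = 144] LHS squared, RHS 144 ≥ 0: apply √ (±) ⇒ sqrt: (3*x) - 6 = 12 or -12.
Step 2. [(3*x) - 6 = 12 or -12] common factor 3 (LHS and 12 or -12) — divide through. So factor: x - 2 = 4 or -4.
Step 3. [x - 2 = 4 or -4] add 2: x sits inside (… - 2) ⇒ sub: x = 6 or -2.

Answer: x ∈ {-2, 6}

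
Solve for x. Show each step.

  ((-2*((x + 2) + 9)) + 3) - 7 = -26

Step 1. [((-2*((x + 2) + 9)) + 3) - 7 = -26] add 7: x sits inside (… - 7). So sub: (-2*((x + 2) + 9)) + 3 = -19.
Step 2. [(-2*((x + 2) + 9)) + 3 = -19] peel the +3: subtract 3 from each side ⇒ sub: -2*((x + 2) + 9) = -22.
Step 3. [-2*((x + 2) + 9) = -22] -2 out front; divide by -2. So div: (x + 2) + 9 = 11.
Step 4. [(x + 2) + 9 = 11] peel the +9: subtract 9 from each side, so sub: x + 2 = 2.
Step 5. [x + 2 = 2] +2 is outermost — subtract 2 both sides. So sub: x = 0.

Answer: x ∈ {0}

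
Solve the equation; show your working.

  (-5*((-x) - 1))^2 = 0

Step 1. [(-5*((-x) - 1))^2 = 0] 0 ≥ 0, LHS is (·)² — take ±√. So sqrt: -5*((-x) - 1) = 0.
Step 2. [-5*((-x) - 1) = 0] leading coefficient -5: divide by -5 ⇒ div: (-x) - 1 = 0.
Step 3. [(-x) - 1 = 0] 1 comes off first (add 1), so sub: -x = 1.
Step 4. [-x = 1] flip signs both sides ⇒ neg: x = -1.

Answer: x ∈ {-1}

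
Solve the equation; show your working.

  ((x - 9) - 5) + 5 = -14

Step 1. [((x - 9) - 5) + 5 = -14] the outer +5 inverts by subtracting 5. So sub: (x - 9) - 5 = -19.
Step 2. [(x - 9) - 5 = -19] the outer -5 inverts by adding 5, so sub: x - 9 = -14.
Step 3. [x - 9 = -14] the outer -9 inverts by adding 9. So sub: x = -5.

Answer: x ∈ {-5}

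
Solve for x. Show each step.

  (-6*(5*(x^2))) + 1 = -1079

Step 1. [(-6*(5*(x^2))) + 1 = -1079] subtract 1: x sits inside (… + 1), so sub: -6*(5*(x^2)) = -1080.
Step 2. [-6*(5*(x^2)) = -1080] -6 out front; divide by -6. So div: 5*(x^2) = 180.
Step 3. [5*(x^2) = 180] LHS = 5·(…); ÷5 both sides ⇒ div: x^2 = 36.
Step 4. [x^2 = 36] 36 ≥ 0, LHS is (·)² — take ±√, so sqrt: x = 6 or -6.

Answer: x ∈ {-6, 6}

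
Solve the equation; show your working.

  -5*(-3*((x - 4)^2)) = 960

Step 1. [-5*(-3*((x - 4)^2)) = 960] LHS = -5·(…); ÷-5 both sides, so div: -3*((x - 4)^2) = -192.
Step 2. [-3*((x - 4)^2) = -192] LHS = -3·(…); ÷-3 both sides, so div: (x - 4)^2 = 64.
Step 3. [(x - 4)^2 = 64] LHS squared, RHS 64 ≥ 0: apply √ (±) ⇒ sqrt: x - 4 = 8 or -8.
Step 4. [x - 4 = 8 or -8] the outer -4 inverts by adding 4, so sub: x = 12 or -4.

Answer: x ∈ {-4, 12}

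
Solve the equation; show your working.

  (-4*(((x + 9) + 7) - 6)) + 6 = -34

Step 1. [(-4*(((x + 9) + 7) - 6)) + 6 = -34] the outer +6 inverts by subtracting 6 ⇒ sub: -4*(((x + 9) + 7) - 6) = -40.
Step 2. [-4*(((x + 9) + 7) - 6) = -40] -4·(inner) — divide through by -4 ⇒ div: ((x + 9) + 7) - 6 = 10.
Step 3. [((x + 9) + 7) - 6 = 10] the outer -6 inverts by adding 6 ⇒ sub: (x + 9) + 7 = 16.
Step 4. [(x + 9) + 7 = 16] +7 is outermost — subtract 7 both sides ⇒ sub: x + 9 = 9.
Step 5. [x + 9 = 9] 9 comes off first (subtract 9). So sub: x = 0.

Answer: x ∈ {0}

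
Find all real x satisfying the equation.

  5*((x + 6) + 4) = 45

Step 1. [5*((x + 6) + 4) = 45] 5·(inner) — divide through by 5, so div: (x + 6) + 4 = 9.
Step 2. [(x + 6) + 4 = 9] 4 comes off first (subtract 4) ⇒ sub: x + 6 = 5.
Step 3. [x + 6 = 5] the outer +6 inverts by subtracting 6. So sub: x = -1.

Answer: x ∈ {-1}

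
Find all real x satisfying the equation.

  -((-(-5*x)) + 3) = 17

Step 1. [-((-(-5*x)) + 3) = 17] leading − — multiply by −1 ⇒ neg: (-(-5*x)) + 3 = -17.
Step 2. [(-(-5*x)) + 3 = -17] peel the +3: subtract 3 from each side, so sub: -(-5*x) = -20.
Step 3. [-(-5*x) = -20] LHS negated; negate both sides. So neg: -5*x = 20.
Step 4. [-5*x = 20] divide by the outer -5 ⇒ div: x = -4.

Answer: x ∈ {-4}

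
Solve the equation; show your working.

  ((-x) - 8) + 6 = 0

Step 1. [((-x) - 8) + 6 = 0] peel the +6: subtract 6 from each side ⇒ sub: (-x) - 8 = -6.
Step 2. [(-x) - 8 = -6] -8 is outermost — add 8 both sides, so sub: -x = 2.
Step 3. [-x = 2] LHS negated; negate both sides. So neg: x = -2.

Answer: x ∈ {-2}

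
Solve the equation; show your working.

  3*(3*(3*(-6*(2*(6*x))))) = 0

Step 1. [3*(3*(3*(-6*(2*(6*x))))) = 0] LHS = 3·(…); ÷3 both sides, so div: 3*(3*(-6*(2*(6*x)))) = 0.
Step 2. [3*(3*(-6*(2*(6*x)))) = 0] leading coefficient 3: divide by 3. So div: 3*(-6*(2*(6*x))) = 0.
Step 3. [3*(-6*(2*(6*x))) = 0] 3·(inner) — divide through by 3. So div: -6*(2*(6*x)) = 0.
Step 4. [-6*(2*(6*x)) = 0] -6 out front; divide by -6, so div: 2*(6*x) = 0.
Step 5. [2*(6*x) = 0] divide by the outer 2 ⇒ div: 6*x = 0.
Step 6. [6*x = 0] divide by the outer 6, so div: x = 0.

Answer: x ∈ {0}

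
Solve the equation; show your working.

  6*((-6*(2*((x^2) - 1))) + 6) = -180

Step 1. [6*((-6*(2*((x^2) - 1))) + 6) = -180] LHS = 6·(…); ÷6 both sides ⇒ div: (-6*(2*((x^2) - 1))) + 6 = -30.
Step 2. [(-6*(2*((x^2) - 1))) + 6 = -30] subtract 6: x sits inside (… + 6). So sub: -6*(2*((x^2) - 1)) = -36.
Step 3. [-6*(2*((x^2) - 1)) = -36] leading coefficient -6: divide by -6 ⇒ div: 2*((x^2) - 1) = 6.
Step 4. [2*((x^2) - 1) = 6] leading coefficient 2: divide by 2 ⇒ div: (x^2) - 1 = 3.
Step 5. [(x^2) - 1 = 3] 1 comes off first (add 1), so sub: x^2 = 4.
Step 6. [x^2 = 4] √ both sides: 4 ≥ 0 gives two branches ⇒ sqrt: x = 2 or -2.

Answer: x ∈ {-2, 2}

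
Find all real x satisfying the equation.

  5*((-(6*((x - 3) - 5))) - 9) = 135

Step 1. [5*((-(6*((x - 3) - 5))) - 9) = 135] leading coefficient 5: divide by 5. So div: (-(6*((x - 3) - 5))) - 9 = 27.
Step 2. [(-(6*((x - 3) - 5))) - 9 = 27] -9 is outermost — add 9 both sides ⇒ sub: -(6*((x - 3) - 5)) = 36.
Step 3. [-(6*((x - 3) - 5)) = 36] leading − — multiply by −1, so neg: 6*((x - 3) - 5) = -36.
Step 4. [6*((x - 3) - 5) = -36] divide by the outer 6. So div: (x - 3) - 5 = -6.
Step 5. [(x - 3) - 5 = -6] -5 is outermost — add 5 both sides ⇒ sub: x - 3 = -1.
Step 6. [x - 3 = -1] -3 is outermost — add 3 both sides, so sub: x = 2.

Answer: x ∈ {2}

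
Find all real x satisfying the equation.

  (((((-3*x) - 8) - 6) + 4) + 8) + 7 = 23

Step 1. [(((((-3*x) - 8) - 6) + 4) + 8) + 7 = 23] peel the +7: subtract 7 from each side, so sub: ((((-3*x) - 8) - 6) + 4) + 8 = 16.
Step 2. [((((-3*x) - 8) - 6) + 4) + 8 = 16] +8 is outermost — subtract 8 both sides. So sub: (((-3*x) - 8) - 6) + 4 = 8.
Step 3. [(((-3*x) - 8) - 6) + 4 = 8] 4 comes off first (subtract 4) ⇒ sub: ((-3*x) - 8) - 6 = 4.
Step 4. [((-3*x) - 8) - 6 = 4] the outer -6 inverts by adding 6 ⇒ sub: (-3*x) - 8 = 10.
Step 5. [(-3*x) - 8 = 10] 8 comes off first (add 8) ⇒ sub: -3*x = 18.
Step 6. [-3*x = 18] -3·(inner) — divide through by -3 ⇒ div: x = -6.

Answer: x ∈ {-6}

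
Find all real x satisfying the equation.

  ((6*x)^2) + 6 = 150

Step 1. [((6*x)^2) + 6 = 150] 6 comes off first (subtract 6), so sub: (6*x)^2 = 144.
Step 2. [(6*x)^2 = 144] LHS squared, RHS 144 ≥ 0: apply √ (±). So sqrt: 6*x = 12 or -12.
Step 3. [6*x = 12 or -12] 6 out front; divide by 6, so div: x = 2 or -2.

Answer: x ∈ {-2, 2}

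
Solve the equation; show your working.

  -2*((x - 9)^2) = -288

Step 1. [-2*((x - 9)^2) = -288] -2 out front; divide by -2. So div: (x - 9)^2 = 144.
Step 2. [(x - 9)^2 = 144] √ both sides: 144 ≥ 0 gives two branches, so sqrt: x - 9 = 12 or -12.
Step 3. [x - 9 = 12 or -12] the outer -9 inverts by adding 9. So sub: x = 21 or -3.

Answer: x ∈ {-3, 21}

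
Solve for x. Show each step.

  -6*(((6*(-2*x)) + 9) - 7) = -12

Step 1. [-6*(((6*(-2*x)) + 9) - 7) = -12] LHS = -6·(…); ÷-6 both sides, so div: ((6*(-2*x)) + 9) - 7 = 2.
Step 2. [((6*(-2*x)) + 9) - 7 = 2] the outer -7 inverts by adding 7. So sub: (6*(-2*x)) + 9 = 9.
Step 3. [(6*(-2*x)) + 9 = 9] subtract 9: x sits inside (… + 9), so sub: 6*(-2*x) = 0.
Step 4. [6*(-2*x) = 0] 6 out front; divide by 6. So div: -2*x = 0.
Step 5. [-2*x = 0] -2 out front; divide by -2, so div: x = 0.

Answer: x ∈ {0}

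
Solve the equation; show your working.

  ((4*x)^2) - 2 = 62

Step 1. [((4*x)^2) - 2 = 62] 2 comes off first (add 2). So sub: (4*x)^2 = 64.
Step 2. [(4*x)^2 = 64] 64 ≥ 0, LHS is (·)² — take ±√ ⇒ sqrt: 4*x = 8 or -8.
Step 3. [4*x = 8 or -8] LHS = 4·(…); ÷4 both sides ⇒ div: x = 2 or -2.

Answer: x ∈ {-2, 2}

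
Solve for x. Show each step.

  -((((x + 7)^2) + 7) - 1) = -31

Step 1. [-((((x + 7)^2) + 7) - 1) = -31] leading − — multiply by −1 ⇒ neg: (((x + 7)^2) + 7) - 1 = 31.
Step 2. [(((x + 7)^2) + 7) - 1 = 31] the outer -1 inverts by adding 1. So sub: ((x + 7)^2) + 7 = 32.
Step 3. [((x + 7)^2) + 7 = 32] peel the +7: subtract 7 from each side, so sub: (x + 7)^2 = 25.
Step 4. [(x + 7)^2 = 25] 25 ≥ 0, LHS is (·)² — take ±√ ⇒ sqrt: x + 7 = 5 or -5.
Step 5. [x + 7 = 5 or -5] peel the +7: subtract 7 from each side. So sub: x = -2 or -12.

Answer: x ∈ {-12, -2}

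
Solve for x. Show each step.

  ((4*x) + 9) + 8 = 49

Step 1. [((4*x) + 9) + 8 = 49] peel the +8: subtract 8 from each side. So sub: (4*x) + 9 = 41.
Step 2. [(4*x) + 9 = 41] subtract 9: x sits inside (… + 9), so sub: 4*x = 32.
Step 3. [4*x = 32] divide by the outer 4 ⇒ div: x = 8.

Answer: x ∈ {8}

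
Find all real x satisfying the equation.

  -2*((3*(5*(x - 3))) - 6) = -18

Step 1. [-2*((3*(5*(x - 3))) - 6) = -18] -2 out front; divide by -2. So div: (3*(5*(x - 3))) - 6 = 9.
Step 2. [(3*(5*(x - 3))) - 6 = 9] 6 comes off first (add 6), so sub: 3*(5*(x - 3)) = 15.
Step 3. [3*(5*(x - 3)) = 15] divide by the outer 3. So div: 5*(x - 3) = 5.
Step 4. [5*(x - 3) = 5] LHS = 5·(…); ÷5 both sides ⇒ div: x - 3 = 1.
Step 5. [x - 3 = 1] 3 comes off first (add 3). So sub: x = 4.

Answer: x ∈ {4}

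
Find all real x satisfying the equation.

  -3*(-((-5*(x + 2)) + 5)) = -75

Step 1. [-3*(-((-5*(x + 2)) + 5)) = -75] -3 out front; divide by -3. So div: -((-5*(x + 2)) + 5) = 25.
Step 2. [-((-5*(x + 2)) + 5) = 25] LHS negated; negate both sides, so neg: (-5*(x + 2)) + 5 = -25.
Step 3. [(-5*(x + 2)) + 5 = -25] -5 | LHS and -5 | -25: pull -5 out ⇒ factor: (x + 2) - 1 = 5.
Step 4. [(x + 2) - 1 = 5] add 1: x sits inside (… - 1). So sub: x + 2 = 6.
Step 5. [x + 2 = 6] 2 comes off first (subtract 2). So sub: x = 4.

Answer: x ∈ {4}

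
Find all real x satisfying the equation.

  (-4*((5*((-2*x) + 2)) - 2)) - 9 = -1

Step 1. [(-4*((5*((-2*x) + 2)) - 2)) - 9 = -1] add 9: x sits inside (… - 9). So sub: -4*((5*((-2*x) + 2)) - 2) = 8.
Step 2. [-4*((5*((-2*x) + 2)) - 2) = 8] leading coefficient -4: divide by -4. So div: (5*((-2*x) + 2)) - 2 = -2.
Step 3. [(5*((-2*x) + 2)) - 2 = -2] the outer -2 inverts by adding 2, so sub: 5*((-2*x) + 2) = 0.
Step 4. [5*((-2*x) + 2) = 0] divide by the outer 5, so div: (-2*x) + 2 = 0.
Step 5. [(-2*x) + 2 = 0] common factor -2 (LHS and 0) — divide through, so factor: x - 1 = 0.
Step 6. [x - 1 = 0] the outer -1 inverts by adding 1. So sub: x = 1.

Answer: x ∈ {1}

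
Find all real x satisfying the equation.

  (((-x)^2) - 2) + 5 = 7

Step 1. [(((-x)^2) - 2) + 5 = 7] +5 is outermost — subtract 5 both sides ⇒ sub: ((-x)^2) - 2 = 2.
Step 2. [((-x)^2) - 2 = 2] the outer -2 inverts by adding 2 ⇒ sub: (-x)^2 = 4.
Step 3. [(-x)^2 = 4] √ both sides: 4 ≥ 0 gives two branches, so sqrt: -x = 2 or -2.
Step 4. [-x = 2 or -2] LHS negated; negate both sides ⇒ neg: x = -2 or 2.

Answer: x ∈ {-2, 2}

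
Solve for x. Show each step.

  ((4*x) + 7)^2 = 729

Step 1. [((4*x) + 7)^2 = 729] LHS squared, RHS 729 ≥ 0: apply √ (±), so sqrt: (4*x) + 7 = 27 or -27.
Step 2. [(4*x) + 7 = 27 or -27] 7 comes off first (subtract 7), so sub: 4*x = 20 or -34.
Step 3. [4*x = 20 or -34] 4·(inner) — divide through by 4, so div: x = 5 or -17/2.

Answer: x ∈ {-17/2, 5}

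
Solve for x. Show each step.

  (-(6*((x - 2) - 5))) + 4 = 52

Step 1. [(-(6*((x - 2) - 5))) + 4 = 52] peel the +4: subtract 4 from each side. So sub: -(6*((x - 2) - 5)) = 48.
Step 2. [-(6*((x - 2) - 5)) = 48] LHS negated; negate both sides ⇒ neg: 6*((x - 2) - 5) = -48.
Step 3. [6*((x - 2) - 5) = -48] leading coefficient 6: divide by 6, so div: (x - 2) - 5 = -8.
Step 4. [(x - 2) - 5 = -8] peel the -5: add 5 from each side, so sub: x - 2 = -3.
Step 5. [x - 2 = -3] the outer -2 inverts by adding 2, so sub: x = -1.

Answer: x ∈ {-1}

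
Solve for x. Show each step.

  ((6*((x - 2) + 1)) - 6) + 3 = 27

Step 1. [((6*((x - 2) + 1)) - 6) + 3 = 27] peel the +3: subtract 3 from each side. So sub: (6*((x - 2) + 1)) - 6 = 24.
Step 2. [(6*((x - 2) + 1)) - 6 = 24] -6 is outermost — add 6 both sides ⇒ sub: 6*((x - 2) + 1) = 30.
Step 3. [6*((x - 2) + 1) = 30] 6·(inner) — divide through by 6. So div: (x - 2) + 1 = 5.
Step 4. [(x - 2) + 1 = 5] subtract 1: x sits inside (… + 1). So sub: x - 2 = 4.
Step 5. [x - 2 = 4] -2 is outermost — add 2 both sides ⇒ sub: x = 6.

Answer: x ∈ {6}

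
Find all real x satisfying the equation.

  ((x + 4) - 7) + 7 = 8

Step 1. [((x + 4) - 7) + 7 = 8] +7 is outermost — subtract 7 both sides, so sub: (x + 4) - 7 = 1.
Step 2. [(x + 4) - 7 = 1] 7 comes off first (add 7), so sub: x + 4 = 8.
Step 3. [x + 4 = 8] peel the +4: subtract 4 from each side ⇒ sub: x = 4.

Answer: x ∈ {4}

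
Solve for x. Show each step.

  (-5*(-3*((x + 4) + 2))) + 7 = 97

Step 1. [(-5*(-3*((x + 4) + 2))) + 7 = 97] 7 comes off first (subtract 7), so sub: -5*(-3*((x + 4) + 2)) = 90.
Step 2. [-5*(-3*((x + 4) + 2)) = 90] divide by the outer -5, so div: -3*((x + 4) + 2) = -18.
Step 3. [-3*((x + 4) + 2) = -18] -3 out front; divide by -3, so div: (x + 4) + 2 = 6.
Step 4. [(x + 4) + 2 = 6] peel the +2: subtract 2 from each side ⇒ sub: x + 4 = 4.
Step 5. [x + 4 = 4] 4 comes off first (subtract 4) ⇒ sub: x = 0.

Answer: x ∈ {0}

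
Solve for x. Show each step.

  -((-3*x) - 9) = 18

Step 1. [-((-3*x) - 9) = 18] flip signs both sides, so neg: (-3*x) - 9 = -18.
Step 2. [(-3*x) - 9 = -18] -3 | LHS and -3 | -18: pull -3 out ⇒ factor: x + 3 = 6.
Step 3. [x + 3 = 6] +3 is outermost — subtract 3 both sides ⇒ sub: x = 3.

Answer: x ∈ {3}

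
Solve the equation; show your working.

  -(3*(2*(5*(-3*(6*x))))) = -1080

Step 1. [-(3*(2*(5*(-3*(6*x))))) = -1080] LHS negated; negate both sides. So neg: 3*(2*(5*(-3*(6*x)))) = 1080.
Step 2. [3*(2*(5*(-3*(6*x)))) = 1080] leading coefficient 3: divide by 3, so div: 2*(5*(-3*(6*x))) = 360.
Step 3. [2*(5*(-3*(6*x))) = 360] 2·(inner) — divide through by 2, so div: 5*(-3*(6*x)) = 180.
Step 4. [5*(-3*(6*x)) = 180] LHS = 5·(…); ÷5 both sides. So div: -3*(6*x) = 36.
Step 5. [-3*(6*x) = 36] LHS = -3·(…); ÷-3 both sides. So div: 6*x = -12.
Step 6. [6*x = -12] 6·(inner) — divide through by 6, so div: x = -2.

Answer: x ∈ {-2}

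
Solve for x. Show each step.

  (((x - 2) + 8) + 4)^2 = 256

Step 1. [(((x - 2) + 8) + 4)^2 = 256] √ both sides: 256 ≥ 0 gives two branches ⇒ sqrt: ((x - 2) + 8) + 4 = 16 or -16.
Step 2. [((x - 2) + 8) + 4 = 16 or -16] 4 comes off first (subtract 4). So sub: (x - 2) + 8 = 12 or -20.
Step 3. [(x - 2) + 8 = 12 or -20] subtract 8: x sits inside (… + 8). So sub: x - 2 = 4 or -28.
Step 4. [x - 2 = 4 or -28] the outer -2 inverts by adding 2. So sub: x = 6 or -26.

Answer: x ∈ {-26, 6}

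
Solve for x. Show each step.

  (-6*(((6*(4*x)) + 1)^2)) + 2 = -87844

Step 1. [(-6*(((6*(4*x)) + 1)^2)) + 2 = -87844] the outer +2 inverts by subtracting 2 ⇒ sub: -6*(((6*(4*x)) + 1)^2) = -87846.
Step 2. [-6*(((6*(4*x)) + 1)^2) = -87846] -6·(inner) — divide through by -6 ⇒ div: ((6*(4*x)) + 1)^2 = 14641.
Step 3. [((6*(4*x)) + 1)^2 = 14641] LHS squared, RHS 14641 ≥ 0: apply √ (±). So sqrt: (6*(4*x)) + 1 = 121 or -121.
Step 4. [(6*(4*x)) + 1 = 121 or -121] subtract 1: x sits inside (… + 1). So sub: 6*(4*x) = 120 or -122.
Step 5. [6*(4*x) = 120 or -122] leading coefficient 6: divide by 6, so div: 4*x = 20 or -61/3.
Step 6. [4*x = 20 or -61/3] 4 out front; divide by 4. So div: x = 5 or -61/12.

Answer: x ∈ {-61/12, 5}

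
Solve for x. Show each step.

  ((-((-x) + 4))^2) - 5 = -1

Step 1. [((-((-x) + 4))^2) - 5 = -1] add 5: x sits inside (… - 5). So sub: (-((-x) + 4))^2 = 4.
Step 2. [(-((-x) + 4))^2 = 4] 4 ≥ 0, LHS is (·)² — take ±√ ⇒ sqrt: -((-x) + 4) = 2 or -2.
Step 3. [-((-x) + 4) = 2 or -2] LHS negated; negate both sides, so neg: (-x) + 4 = -2 or 2.
Step 4. [(-x) + 4 = -2 or 2] 4 comes off first (subtract 4), so sub: -x = -6 or -2.
Step 5. [-x = -6 or -2] leading − — multiply by −1, so neg: x = 6 or 2.

Answer: x ∈ {2, 6}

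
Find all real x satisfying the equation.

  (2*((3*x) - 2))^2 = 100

Step 1. [(2*((3*x) - 2))^2 = 100] √ both sides: 100 ≥ 0 gives two branches ⇒ sqrt: 2*((3*x) - 2) = 10 or -10.
Step 2. [2*((3*x) - 2) = 10 or -10] leading coefficient 2: divide by 2, so div: (3*x) - 2 = 5 or -5.
Step 3. [(3*x) - 2 = 5 or -5] the outer -2 inverts by adding 2 ⇒ sub: 3*x = 7 or -3.
Step 4. [3*x = 7 or -3] leading coefficient 3: divide by 3. So div: x = 7/3 or -1.

Answer: x ∈ {-1, 7/3}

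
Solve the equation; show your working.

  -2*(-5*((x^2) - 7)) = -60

Step 1. [-2*(-5*((x^2) - 7)) = -60] divide by the outer -2 ⇒ div: -5*((x^2) - 7) = 30.
Step 2. [-5*((x^2) - 7) = 30] divide by the outer -5, so div: (x^2) - 7 = -6.
Step 3. [(x^2) - 7 = -6] peel the -7: add 7 from each side, so sub: x^2 = 1.
Step 4. [x^2 = 1] √ both sides: 1 ≥ 0 gives two branches ⇒ sqrt: x = 1 or -1.

Answer: x ∈ {-1, 1}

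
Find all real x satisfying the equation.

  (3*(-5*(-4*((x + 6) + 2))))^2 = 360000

Step 1. [(3*(-5*(-4*((x + 6) + 2))))^2 = 360000] LHS squared, RHS 360000 ≥ 0: apply √ (±) ⇒ sqrt: 3*(-5*(-4*((x + 6) + 2))) = 600 or -600.
Step 2. [3*(-5*(-4*((x + 6) + 2))) = 600 or -600] leading coefficient 3: divide by 3, so div: -5*(-4*((x + 6) + 2)) = 200 or -200.
Step 3. [-5*(-4*((x + 6) + 2)) = 200 or -200] divide by the outer -5. So div: -4*((x + 6) + 2) = -40 or 40.
Step 4. [-4*((x + 6) + 2) = -40 or 40] LHS = -4·(…); ÷-4 both sides. So div: (x + 6) + 2 = 10 or -10.
Step 5. [(x + 6) + 2 = 10 or -10] subtract 2: x sits inside (… + 2). So sub: x + 6 = 8 or -12.
Step 6. [x + 6 = 8 or -12] the outer +6 inverts by subtracting 6, so sub: x = 2 or -18.

Answer: x ∈ {-18, 2}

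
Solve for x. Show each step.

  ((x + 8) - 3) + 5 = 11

Step 1. [((x + 8) - 3) + 5 = 11] the outer +5 inverts by subtracting 5. So sub: (x + 8) - 3 = 6.
Step 2. [(x + 8) - 3 = 6] the outer -3 inverts by adding 3 ⇒ sub: x + 8 = 9.
Step 3. [x + 8 = 9] peel the +8: subtract 8 from each side, so sub: x = 1.

Answer: x ∈ {1}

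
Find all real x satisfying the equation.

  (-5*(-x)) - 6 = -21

Step 1. [(-5*(-x)) - 6 = -21] 6 comes off first (add 6), so sub: -5*(-x) = -15.
Step 2. [-5*(-x) = -15] -5·(inner) — divide through by -5 ⇒ div: -x = 3.
Step 3. [-x = 3] flip signs both sides ⇒ neg: x = -3.

Answer: x ∈ {-3}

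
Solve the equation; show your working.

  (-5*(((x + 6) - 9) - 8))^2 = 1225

Step 1. [(-5*(((x + 6) - 9) - 8))^2 = 1225] 1225 ≥ 0, LHS is (·)² — take ±√ ⇒ sqrt: -5*(((x + 6) - 9) - 8) = 35 or -35.
Step 2. [-5*(((x + 6) - 9) - 8) = 35 or -35] leading coefficient -5: divide by -5. So div: ((x + 6) - 9) - 8 = -7 or 7.
Step 3. [((x + 6) - 9) - 8 = -7 or 7] peel the -8: add 8 from each side, so sub: (x + 6) - 9 = 1 or 15.
Step 4. [(x + 6) - 9 = 1 or 15] -9 is outermost — add 9 both sides. So sub: x + 6 = 10 or 24.
Step 5. [x + 6 = 10 or 24] 6 comes off first (subtract 6). So sub: x = 4 or 18.

Answer: x ∈ {4, 18}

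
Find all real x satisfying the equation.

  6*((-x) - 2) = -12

Step 1. [6*((-x) - 2) = -12] 6·(inner) — divide through by 6. So div: (-x) - 2 = -2.
Step 2. [(-x) - 2 = -2] 2 comes off first (add 2) ⇒ sub: -x = 0.
Step 3. [-x = 0] leading − — multiply by −1. So neg: x = 0.

Answer: x ∈ {0}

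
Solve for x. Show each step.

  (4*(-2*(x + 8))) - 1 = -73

Step 1. [(4*(-2*(x + 8))) - 1 = -73] the outer -1 inverts by adding 1 ⇒ sub: 4*(-2*(x + 8)) = -72.
Step 2. [4*(-2*(x + 8)) = -72] 4 out front; divide by 4, so div: -2*(x + 8) = -18.
Step 3. [-2*(x + 8) = -18] divide by the outer -2. So div: x + 8 = 9.
Step 4. [x + 8 = 9] peel the +8: subtract 8 from each side ⇒ sub: x = 1.

Answer: x ∈ {1}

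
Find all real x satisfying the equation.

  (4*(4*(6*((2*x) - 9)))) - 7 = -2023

Step 1. [(4*(4*(6*((2*x) - 9)))) - 7 = -2023] add 7: x sits inside (… - 7) ⇒ sub: 4*(4*(6*((2*x) - 9))) = -2016.
Step 2. [4*(4*(6*((2*x) - 9))) = -2016] divide by the outer 4, so div: 4*(6*((2*x) - 9)) = -504.
Step 3. [4*(6*((2*x) - 9)) = -504] 4 out front; divide by 4, so div: 6*((2*x) - 9) = -126.
Step 4. [6*((2*x) - 9) = -126] 6 out front; divide by 6, so div: (2*x) - 9 = -21.
Step 5. [(2*x) - 9 = -21] 9 comes off first (add 9). So sub: 2*x = -12.
Step 6. [2*x = -12] leading coefficient 2: divide by 2, so div: x = -6.

Answer: x ∈ {-6}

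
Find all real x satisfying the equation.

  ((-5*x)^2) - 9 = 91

Step 1. [((-5*x)^2) - 9 = 91] 9 comes off first (add 9), so sub: (-5*x)^2 = 100.
Step 2. [(-5*x)^2 = 100] LHS squared, RHS 100 ≥ 0: apply √ (±), so sqrt: -5*x = 10 or -10.
Step 3. [-5*x = 10 or -10] divide by the outer -5 ⇒ div: x = -2 or 2.

Answer: x ∈ {-2, 2}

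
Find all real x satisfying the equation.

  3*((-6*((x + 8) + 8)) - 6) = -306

Step 1. [3*((-6*((x + 8) + 8)) - 6) = -306] leading coefficient 3: divide by 3. So div: (-6*((x + 8) + 8)) - 6 = -102.
Step 2. [(-6*((x + 8) + 8)) - 6 = -102] add 6: x sits inside (… - 6). So sub: -6*((x + 8) + 8) = -96.
Step 3. [-6*((x + 8) + 8) = -96] -6 out front; divide by -6. So div: (x + 8) + 8 = 16.
Step 4. [(x + 8) + 8 = 16] the outer +8 inverts by subtracting 8 ⇒ sub: x + 8 = 8.
Step 5. [x + 8 = 8] the outer +8 inverts by subtracting 8, so sub: x = 0.

Answer: x ∈ {0}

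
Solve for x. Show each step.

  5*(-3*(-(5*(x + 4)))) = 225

Step 1. [5*(-3*(-(5*(x + 4)))) = 225] 5 out front; divide by 5, so div: -3*(-(5*(x + 4))) = 45.
Step 2. [-3*(-(5*(x + 4))) = 45] divide by the outer -3. So div: -(5*(x + 4)) = -15.
Step 3. [-(5*(x + 4)) = -15] LHS negated; negate both sides, so neg: 5*(x + 4) = 15.
Step 4. [5*(x + 4) = 15] LHS = 5·(…); ÷5 both sides ⇒ div: x + 4 = 3.
Step 5. [x + 4 = 3] 4 comes off first (subtract 4), so sub: x = -1.

Answer: x ∈ {-1}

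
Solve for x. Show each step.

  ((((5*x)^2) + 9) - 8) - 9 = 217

Step 1. [((((5*x)^2) + 9) - 8) - 9 = 217] 9 comes off first (add 9). So sub: (((5*x)^2) + 9) - 8 = 226.
Step 2. [(((5*x)^2) + 9) - 8 = 226] -8 is outermost — add 8 both sides ⇒ sub: ((5*x)^2) + 9 = 234.
Step 3. [((5*x)^2) + 9 = 234] the outer +9 inverts by subtracting 9, so sub: (5*x)^2 = 225.
Step 4. [(5*x)^2 = 225] LHS squared, RHS 225 ≥ 0: apply √ (±), so sqrt: 5*x = 15 or -15.
Step 5. [5*x = 15 or -15] divide by the outer 5. So div: x = 3 or -3.

Answer: x ∈ {-3, 3}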